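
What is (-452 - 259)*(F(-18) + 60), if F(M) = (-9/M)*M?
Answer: -36261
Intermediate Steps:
F(M) = -9
(-452 - 259)*(F(-18) + 60) = (-452 - 259)*(-9 + 60) = -711*51 = -36261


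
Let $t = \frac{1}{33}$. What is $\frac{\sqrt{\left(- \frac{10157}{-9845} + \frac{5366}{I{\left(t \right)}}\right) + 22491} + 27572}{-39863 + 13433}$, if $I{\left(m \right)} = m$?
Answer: $- \frac{13786}{13215} - \frac{\sqrt{19343130740890}}{260203350} \approx -1.0601$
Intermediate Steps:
$t = \frac{1}{33} \approx 0.030303$
$\frac{\sqrt{\left(- \frac{10157}{-9845} + \frac{5366}{I{\left(t \right)}}\right) + 22491} + 27572}{-39863 + 13433} = \frac{\sqrt{\left(- \frac{10157}{-9845} + 5366 \frac{1}{\frac{1}{33}}\right) + 22491} + 27572}{-39863 + 13433} = \frac{\sqrt{\left(\left(-10157\right) \left(- \frac{1}{9845}\right) + 5366 \cdot 33\right) + 22491} + 27572}{-26430} = \left(\sqrt{\left(\frac{10157}{9845} + 177078\right) + 22491} + 27572\right) \left(- \frac{1}{26430}\right) = \left(\sqrt{\frac{1743343067}{9845} + 22491} + 27572\right) \left(- \frac{1}{26430}\right) = \left(\sqrt{\frac{1964766962}{9845}} + 27572\right) \left(- \frac{1}{26430}\right) = \left(\frac{\sqrt{19343130740890}}{9845} + 27572\right) \left(- \frac{1}{26430}\right) = \left(27572 + \frac{\sqrt{19343130740890}}{9845}\right) \left(- \frac{1}{26430}\right) = - \frac{13786}{13215} - \frac{\sqrt{19343130740890}}{260203350}$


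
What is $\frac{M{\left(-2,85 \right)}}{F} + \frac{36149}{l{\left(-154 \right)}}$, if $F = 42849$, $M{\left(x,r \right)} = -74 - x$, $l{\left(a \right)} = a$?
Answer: $- \frac{172106621}{733194} \approx -234.74$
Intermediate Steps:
$\frac{M{\left(-2,85 \right)}}{F} + \frac{36149}{l{\left(-154 \right)}} = \frac{-74 - -2}{42849} + \frac{36149}{-154} = \left(-74 + 2\right) \frac{1}{42849} + 36149 \left(- \frac{1}{154}\right) = \left(-72\right) \frac{1}{42849} - \frac{36149}{154} = - \frac{8}{4761} - \frac{36149}{154} = - \frac{172106621}{733194}$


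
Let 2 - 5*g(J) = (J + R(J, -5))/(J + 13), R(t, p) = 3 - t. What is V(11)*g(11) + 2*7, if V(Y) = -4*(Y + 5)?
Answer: -10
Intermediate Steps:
g(J) = ⅖ - 3/(5*(13 + J)) (g(J) = ⅖ - (J + (3 - J))/(5*(J + 13)) = ⅖ - 3/(5*(13 + J)))
V(Y) = -20 - 4*Y (V(Y) = -4*(5 + Y) = -20 - 4*Y)
V(11)*g(11) + 2*7 = (-20 - 4*11)*((23 + 2*11)/(5*(13 + 11))) + 2*7 = (-20 - 44)*((⅕)*(23 + 22)/24) + 14 = -64*45/(5*24) + 14 = -64*3/8 + 14 = -24 + 14 = -10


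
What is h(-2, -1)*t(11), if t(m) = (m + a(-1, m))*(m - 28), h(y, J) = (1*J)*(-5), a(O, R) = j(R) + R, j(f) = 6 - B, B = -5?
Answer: -2805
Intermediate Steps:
j(f) = 11 (j(f) = 6 - 1*(-5) = 6 + 5 = 11)
a(O, R) = 11 + R
h(y, J) = -5*J (h(y, J) = J*(-5) = -5*J)
t(m) = (-28 + m)*(11 + 2*m) (t(m) = (m + (11 + m))*(m - 28) = (11 + 2*m)*(-28 + m) = (-28 + m)*(11 + 2*m))
h(-2, -1)*t(11) = (-5*(-1))*(-308 - 45*11 + 2*11**2) = 5*(-308 - 495 + 2*121) = 5*(-308 - 495 + 242) = 5*(-561) = -2805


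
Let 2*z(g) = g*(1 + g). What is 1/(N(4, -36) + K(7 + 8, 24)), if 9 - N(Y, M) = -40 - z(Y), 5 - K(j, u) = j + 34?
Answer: 1/15 ≈ 0.066667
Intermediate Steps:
z(g) = g*(1 + g)/2 (z(g) = (g*(1 + g))/2 = g*(1 + g)/2)
K(j, u) = -29 - j (K(j, u) = 5 - (j + 34) = 5 - (34 + j) = 5 + (-34 - j) = -29 - j)
N(Y, M) = 49 + Y*(1 + Y)/2 (N(Y, M) = 9 - (-40 - Y*(1 + Y)/2) = 9 + (40 + Y*(1 + Y)/2) = 49 + Y*(1 + Y)/2)
1/(N(4, -36) + K(7 + 8, 24)) = 1/((49 + (½)*4*(1 + 4)) + (-29 - (7 + 8))) = 1/((49 + (½)*4*5) + (-29 - 1*15)) = 1/((49 + 10) + (-29 - 15)) = 1/(59 - 44) = 1/15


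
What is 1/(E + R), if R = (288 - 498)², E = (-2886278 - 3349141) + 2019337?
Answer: -1/4171982 ≈ -2.3969e-7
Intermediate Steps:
E = -4216082 (E = -6235419 + 2019337 = -4216082)
R = 44100 (R = (-210)² = 44100)
1/(E + R) = 1/(-4216082 + 44100) = 1/(-4171982) = -1/4171982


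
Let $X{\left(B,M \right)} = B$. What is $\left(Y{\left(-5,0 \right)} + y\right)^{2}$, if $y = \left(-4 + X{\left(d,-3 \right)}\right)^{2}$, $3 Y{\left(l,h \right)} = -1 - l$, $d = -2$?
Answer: $\frac{12544}{9} \approx 1393.8$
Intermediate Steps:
$Y{\left(l,h \right)} = - \frac{1}{3} - \frac{l}{3}$ ($Y{\left(l,h \right)} = \frac{-1 - l}{3} = - \frac{1}{3} - \frac{l}{3}$)
$y = 36$ ($y = \left(-4 - 2\right)^{2} = \left(-6\right)^{2} = 36$)
$\left(Y{\left(-5,0 \right)} + y\right)^{2} = \left(\left(- \frac{1}{3} - - \frac{5}{3}\right) + 36\right)^{2} = \left(\left(- \frac{1}{3} + \frac{5}{3}\right) + 36\right)^{2} = \left(\frac{4}{3} + 36\right)^{2} = \left(\frac{112}{3}\right)^{2} = \frac{12544}{9}$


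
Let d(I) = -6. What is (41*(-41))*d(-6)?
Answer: 10086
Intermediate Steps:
(41*(-41))*d(-6) = (41*(-41))*(-6) = -1681*(-6) = 10086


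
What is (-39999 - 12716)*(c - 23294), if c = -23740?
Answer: 2479397310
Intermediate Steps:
(-39999 - 12716)*(c - 23294) = (-39999 - 12716)*(-23740 - 23294) = -52715*(-47034) = 2479397310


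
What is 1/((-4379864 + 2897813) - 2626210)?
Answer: -1/4108261 ≈ -2.4341e-7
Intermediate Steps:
1/((-4379864 + 2897813) - 2626210) = 1/(-1482051 - 2626210) = 1/(-4108261) = -1/4108261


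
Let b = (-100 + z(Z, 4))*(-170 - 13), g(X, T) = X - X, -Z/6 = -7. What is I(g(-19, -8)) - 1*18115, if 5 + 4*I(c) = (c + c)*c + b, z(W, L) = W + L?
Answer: -62583/4 ≈ -15646.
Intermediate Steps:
Z = 42 (Z = -6*(-7) = 42)
z(W, L) = L + W
g(X, T) = 0
b = 9882 (b = (-100 + (4 + 42))*(-170 - 13) = (-100 + 46)*(-183) = -54*(-183) = 9882)
I(c) = 9877/4 + c**2/2 (I(c) = -5/4 + ((c + c)*c + 9882)/4 = -5/4 + ((2*c)*c + 9882)/4 = -5/4 + (2*c**2 + 9882)/4 = -5/4 + (9882 + 2*c**2)/4 = -5/4 + (4941/2 + c**2/2) = 9877/4 + c**2/2)
I(g(-19, -8)) - 1*18115 = (9877/4 + (1/2)*0**2) - 1*18115 = (9877/4 + (1/2)*0) - 18115 = (9877/4 + 0) - 18115 = 9877/4 - 18115 = -62583/4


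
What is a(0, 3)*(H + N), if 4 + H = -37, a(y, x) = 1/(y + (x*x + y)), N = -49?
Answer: -10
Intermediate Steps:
a(y, x) = 1/(x**2 + 2*y) (a(y, x) = 1/(y + (x**2 + y)) = 1/(y + (y + x**2)) = 1/(x**2 + 2*y))
H = -41 (H = -4 - 37 = -41)
a(0, 3)*(H + N) = (-41 - 49)/(3**2 + 2*0) = -90/(9 + 0) = -90/9 = (1/9)*(-90) = -10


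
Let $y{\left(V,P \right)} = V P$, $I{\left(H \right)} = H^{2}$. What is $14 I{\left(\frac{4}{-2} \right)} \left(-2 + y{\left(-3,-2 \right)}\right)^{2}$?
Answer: $896$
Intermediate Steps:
$y{\left(V,P \right)} = P V$
$14 I{\left(\frac{4}{-2} \right)} \left(-2 + y{\left(-3,-2 \right)}\right)^{2} = 14 \left(\frac{4}{-2}\right)^{2} \left(-2 - -6\right)^{2} = 14 \left(4 \left(- \frac{1}{2}\right)\right)^{2} \left(-2 + 6\right)^{2} = 14 \left(-2\right)^{2} \cdot 4^{2} = 14 \cdot 4 \cdot 16 = 56 \cdot 16 = 896$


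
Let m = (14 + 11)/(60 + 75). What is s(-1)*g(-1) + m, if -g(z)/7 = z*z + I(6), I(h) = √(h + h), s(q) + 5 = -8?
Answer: 2462/27 + 182*√3 ≈ 406.42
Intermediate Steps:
s(q) = -13 (s(q) = -5 - 8 = -13)
I(h) = √2*√h (I(h) = √(2*h) = √2*√h)
m = 5/27 (m = 25/135 = 25*(1/135) = 5/27 ≈ 0.18519)
g(z) = -14*√3 - 7*z² (g(z) = -7*(z*z + √2*√6) = -7*(z² + 2*√3) = -14*√3 - 7*z²)
s(-1)*g(-1) + m = -13*(-14*√3 - 7*(-1)²) + 5/27 = -13*(-14*√3 - 7*1) + 5/27 = -13*(-14*√3 - 7) + 5/27 = -13*(-7 - 14*√3) + 5/27 = (91 + 182*√3) + 5/27 = 2462/27 + 182*√3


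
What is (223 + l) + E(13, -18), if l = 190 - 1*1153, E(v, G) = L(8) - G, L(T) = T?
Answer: -714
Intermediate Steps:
E(v, G) = 8 - G
l = -963 (l = 190 - 1153 = -963)
(223 + l) + E(13, -18) = (223 - 963) + (8 - 1*(-18)) = -740 + (8 + 18) = -740 + 26 = -714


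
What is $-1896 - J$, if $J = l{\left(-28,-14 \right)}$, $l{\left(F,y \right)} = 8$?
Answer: $-1904$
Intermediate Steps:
$J = 8$
$-1896 - J = -1896 - 8 = -1904$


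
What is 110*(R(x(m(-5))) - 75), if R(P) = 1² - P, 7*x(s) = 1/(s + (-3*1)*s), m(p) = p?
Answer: -56991/7 ≈ -8141.6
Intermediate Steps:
x(s) = -1/(14*s) (x(s) = 1/(7*(s + (-3*1)*s)) = 1/(7*(s - 3*s)) = 1/(7*((-2*s))) = (-1/(2*s))/7 = -1/(14*s))
R(P) = 1 - P
110*(R(x(m(-5))) - 75) = 110*((1 - (-1)/(14*(-5))) - 75) = 110*((1 - (-1)*(-1)/(14*5)) - 75) = 110*((1 - 1*1/70) - 75) = 110*((1 - 1/70) - 75) = 110*(69/70 - 75) = 110*(-5181/70) = -56991/7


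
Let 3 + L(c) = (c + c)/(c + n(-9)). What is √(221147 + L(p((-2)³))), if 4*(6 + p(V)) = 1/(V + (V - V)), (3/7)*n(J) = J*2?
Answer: √522424323418/1537 ≈ 470.26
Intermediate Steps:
n(J) = 14*J/3 (n(J) = 7*(J*2)/3 = 7*(2*J)/3 = 14*J/3)
p(V) = -6 + 1/(4*V) (p(V) = -6 + 1/(4*(V + (V - V))) = -6 + 1/(4*(V + 0)) = -6 + 1/(4*V))
L(c) = -3 + 2*c/(-42 + c) (L(c) = -3 + (c + c)/(c + (14/3)*(-9)) = -3 + (2*c)/(c - 42) = -3 + (2*c)/(-42 + c) = -3 + 2*c/(-42 + c))
√(221147 + L(p((-2)³))) = √(221147 + (126 - (-6 + 1/(4*((-2)³))))/(-42 + (-6 + 1/(4*((-2)³))))) = √(221147 + (126 - (-6 + (¼)/(-8)))/(-42 + (-6 + (¼)/(-8)))) = √(221147 + (126 - (-6 + (¼)*(-⅛)))/(-42 + (-6 + (¼)*(-⅛)))) = √(221147 + (126 - (-6 - 1/32))/(-42 + (-6 - 1/32))) = √(221147 + (126 - 1*(-193/32))/(-42 - 193/32)) = √(221147 + (126 + 193/32)/(-1537/32)) = √(221147 - 32/1537*4225/32) = √(221147 - 4225/1537) = √(339898714/1537) = √522424323418/1537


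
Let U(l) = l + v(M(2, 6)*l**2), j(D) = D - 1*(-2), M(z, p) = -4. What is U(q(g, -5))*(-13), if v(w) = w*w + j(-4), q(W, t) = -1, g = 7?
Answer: -169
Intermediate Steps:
j(D) = 2 + D (j(D) = D + 2 = 2 + D)
v(w) = -2 + w**2 (v(w) = w*w + (2 - 4) = w**2 - 2 = -2 + w**2)
U(l) = -2 + l + 16*l**4 (U(l) = l + (-2 + (-4*l**2)**2) = l + (-2 + 16*l**4) = -2 + l + 16*l**4)
U(q(g, -5))*(-13) = (-2 - 1 + 16*(-1)**4)*(-13) = (-2 - 1 + 16*1)*(-13) = (-2 - 1 + 16)*(-13) = 13*(-13) = -169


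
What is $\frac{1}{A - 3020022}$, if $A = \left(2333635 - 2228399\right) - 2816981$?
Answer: $- \frac{1}{5731767} \approx -1.7447 \cdot 10^{-7}$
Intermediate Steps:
$A = -2711745$ ($A = 105236 - 2816981 = -2711745$)
$\frac{1}{A - 3020022} = \frac{1}{-2711745 - 3020022} = \frac{1}{-5731767} = - \frac{1}{5731767}$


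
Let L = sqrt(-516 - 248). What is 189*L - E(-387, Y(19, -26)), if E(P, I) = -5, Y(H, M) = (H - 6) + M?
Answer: 5 + 378*I*sqrt(191) ≈ 5.0 + 5224.1*I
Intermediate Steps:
Y(H, M) = -6 + H + M (Y(H, M) = (-6 + H) + M = -6 + H + M)
L = 2*I*sqrt(191) (L = sqrt(-764) = 2*I*sqrt(191) ≈ 27.641*I)
189*L - E(-387, Y(19, -26)) = 189*(2*I*sqrt(191)) - 1*(-5) = 378*I*sqrt(191) + 5 = 5 + 378*I*sqrt(191)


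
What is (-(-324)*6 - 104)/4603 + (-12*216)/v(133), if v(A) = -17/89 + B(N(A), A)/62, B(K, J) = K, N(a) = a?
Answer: -65815284848/49634149 ≈ -1326.0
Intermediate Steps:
v(A) = -17/89 + A/62
(-(-324)*6 - 104)/4603 + (-12*216)/v(133) = (-(-324)*6 - 104)/4603 + (-12*216)/(-17/89 + (1/62)*133) = (-54*(-36) - 104)*(1/4603) - 2592/(-17/89 + 133/62) = (1944 - 104)*(1/4603) - 2592/10783/5518 = 1840*(1/4603) - 2592*5518/10783 = 1840/4603 - 14302656/10783 = -65815284848/49634149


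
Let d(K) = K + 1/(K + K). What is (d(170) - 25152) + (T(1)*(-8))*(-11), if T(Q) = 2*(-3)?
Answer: -8673399/340 ≈ -25510.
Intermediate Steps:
T(Q) = -6
d(K) = K + 1/(2*K)
(d(170) - 25152) + (T(1)*(-8))*(-11) = ((170 + (½)/170) - 25152) - 6*(-8)*(-11) = ((170 + (½)*(1/170)) - 25152) + 48*(-11) = ((170 + 1/340) - 25152) - 528 = (57801/340 - 25152) - 528 = -8493879/340 - 528 = -8673399/340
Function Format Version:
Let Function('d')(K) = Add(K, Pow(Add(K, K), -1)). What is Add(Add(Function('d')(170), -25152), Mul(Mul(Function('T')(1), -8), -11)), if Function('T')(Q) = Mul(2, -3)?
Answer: Rational(-8673399, 340) ≈ -25510.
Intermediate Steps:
Function('T')(Q) = -6
Function('d')(K) = Add(K, Mul(Rational(1, 2), Pow(K, -1))) (Function('d')(K) = Add(K, Pow(Mul(2, K), -1)) = Add(K, Mul(Rational(1, 2), Pow(K, -1))))
Add(Add(Function('d')(170), -25152), Mul(Mul(Function('T')(1), -8), -11)) = Add(Add(Add(170, Mul(Rational(1, 2), Pow(170, -1))), -25152), Mul(Mul(-6, -8), -11)) = Add(Add(Add(170, Mul(Rational(1, 2), Rational(1, 170))), -25152), Mul(48, -11)) = Add(Add(Add(170, Rational(1, 340)), -25152), -528) = Add(Add(Rational(57801, 340), -25152), -528) = Add(Rational(-8493879, 340), -528) = Rational(-8673399, 340)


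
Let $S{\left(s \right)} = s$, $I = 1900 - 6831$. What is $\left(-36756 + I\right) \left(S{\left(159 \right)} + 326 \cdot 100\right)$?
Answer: $-1365624433$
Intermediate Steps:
$I = -4931$ ($I = 1900 - 6831 = -4931$)
$\left(-36756 + I\right) \left(S{\left(159 \right)} + 326 \cdot 100\right) = \left(-36756 - 4931\right) \left(159 + 326 \cdot 100\right) = - 41687 \left(159 + 32600\right) = \left(-41687\right) 32759 = -1365624433$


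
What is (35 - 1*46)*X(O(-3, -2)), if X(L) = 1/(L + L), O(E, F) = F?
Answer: 11/4 ≈ 2.7500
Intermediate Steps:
X(L) = 1/(2*L)
(35 - 1*46)*X(O(-3, -2)) = (35 - 1*46)*((1/2)/(-2)) = (35 - 46)*((1/2)*(-1/2)) = -11*(-1/4) = 11/4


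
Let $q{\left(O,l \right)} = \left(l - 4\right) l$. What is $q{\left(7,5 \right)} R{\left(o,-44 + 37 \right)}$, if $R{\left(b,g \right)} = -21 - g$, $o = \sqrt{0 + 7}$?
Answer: $-70$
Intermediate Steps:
$q{\left(O,l \right)} = l \left(-4 + l\right)$ ($q{\left(O,l \right)} = \left(-4 + l\right) l = l \left(-4 + l\right)$)
$o = \sqrt{7} \approx 2.6458$
$q{\left(7,5 \right)} R{\left(o,-44 + 37 \right)} = 5 \left(-4 + 5\right) \left(-21 - \left(-44 + 37\right)\right) = 5 \cdot 1 \left(-21 - -7\right) = 5 \left(-21 + 7\right) = 5 \left(-14\right) = -70$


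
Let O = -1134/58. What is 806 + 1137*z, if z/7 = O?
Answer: -4489379/29 ≈ -1.5481e+5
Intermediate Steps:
O = -567/29 (O = -1134*1/58 = -567/29 ≈ -19.552)
z = -3969/29 (z = 7*(-567/29) = -3969/29 ≈ -136.86)
806 + 1137*z = 806 + 1137*(-3969/29) = 806 - 4512753/29 = -4489379/29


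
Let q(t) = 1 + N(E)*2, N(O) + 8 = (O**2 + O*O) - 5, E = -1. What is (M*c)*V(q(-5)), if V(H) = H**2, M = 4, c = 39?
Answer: 68796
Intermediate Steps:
N(O) = -13 + 2*O**2 (N(O) = -8 + ((O**2 + O*O) - 5) = -8 + ((O**2 + O**2) - 5) = -8 + (2*O**2 - 5) = -8 + (-5 + 2*O**2) = -13 + 2*O**2)
q(t) = -21 (q(t) = 1 + (-13 + 2*(-1)**2)*2 = 1 + (-13 + 2*1)*2 = 1 + (-13 + 2)*2 = 1 - 11*2 = 1 - 22 = -21)
(M*c)*V(q(-5)) = (4*39)*(-21)**2 = 156*441 = 68796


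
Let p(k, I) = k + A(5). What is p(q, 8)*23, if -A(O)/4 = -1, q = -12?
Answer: -184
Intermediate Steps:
A(O) = 4 (A(O) = -4*(-1) = 4)
p(k, I) = 4 + k (p(k, I) = k + 4 = 4 + k)
p(q, 8)*23 = (4 - 12)*23 = -8*23 = -184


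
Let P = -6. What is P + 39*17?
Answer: 657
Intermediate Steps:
P + 39*17 = -6 + 39*17 = -6 + 663 = 657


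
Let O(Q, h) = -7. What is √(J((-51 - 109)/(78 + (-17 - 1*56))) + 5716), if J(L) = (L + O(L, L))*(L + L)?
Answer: 2*√2053 ≈ 90.620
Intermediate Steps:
J(L) = 2*L*(-7 + L) (J(L) = (L - 7)*(L + L) = (-7 + L)*(2*L) = 2*L*(-7 + L))
√(J((-51 - 109)/(78 + (-17 - 1*56))) + 5716) = √(2*((-51 - 109)/(78 + (-17 - 1*56)))*(-7 + (-51 - 109)/(78 + (-17 - 1*56))) + 5716) = √(2*(-160/(78 + (-17 - 56)))*(-7 - 160/(78 + (-17 - 56))) + 5716) = √(2*(-160/(78 - 73))*(-7 - 160/(78 - 73)) + 5716) = √(2*(-160/5)*(-7 - 160/5) + 5716) = √(2*(-160*⅕)*(-7 - 160*⅕) + 5716) = √(2*(-32)*(-7 - 32) + 5716) = √(2*(-32)*(-39) + 5716) = √(2496 + 5716) = √8212 = 2*√2053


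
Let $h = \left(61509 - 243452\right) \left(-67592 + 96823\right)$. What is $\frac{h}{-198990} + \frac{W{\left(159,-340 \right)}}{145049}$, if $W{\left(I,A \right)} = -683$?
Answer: $\frac{771424960290647}{28863300510} \approx 26727.0$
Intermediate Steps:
$h = -5318375833$ ($h = \left(-181943\right) 29231 = -5318375833$)
$\frac{h}{-198990} + \frac{W{\left(159,-340 \right)}}{145049} = - \frac{5318375833}{-198990} - \frac{683}{145049} = \left(-5318375833\right) \left(- \frac{1}{198990}\right) - \frac{683}{145049} = \frac{5318375833}{198990} - \frac{683}{145049} = \frac{771424960290647}{28863300510}$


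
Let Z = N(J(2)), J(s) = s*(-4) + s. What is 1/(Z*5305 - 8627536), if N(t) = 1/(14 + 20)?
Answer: -34/293330919 ≈ -1.1591e-7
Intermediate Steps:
J(s) = -3*s (J(s) = -4*s + s = -3*s)
N(t) = 1/34
Z = 1/34 ≈ 0.029412
1/(Z*5305 - 8627536) = 1/((1/34)*5305 - 8627536) = 1/(5305/34 - 8627536) = 1/(-293330919/34) = -34/293330919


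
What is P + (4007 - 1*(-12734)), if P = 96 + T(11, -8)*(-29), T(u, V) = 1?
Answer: 16808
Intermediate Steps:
P = 67 (P = 96 + 1*(-29) = 96 - 29 = 67)
P + (4007 - 1*(-12734)) = 67 + (4007 - 1*(-12734)) = 67 + (4007 + 12734) = 67 + 16741 = 16808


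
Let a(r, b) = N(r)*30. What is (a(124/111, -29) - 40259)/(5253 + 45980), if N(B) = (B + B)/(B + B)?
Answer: -5747/7319 ≈ -0.78522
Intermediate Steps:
N(B) = 1 (N(B) = (2*B)/((2*B)) = (2*B)*(1/(2*B)) = 1)
a(r, b) = 30 (a(r, b) = 1*30 = 30)
(a(124/111, -29) - 40259)/(5253 + 45980) = (30 - 40259)/(5253 + 45980) = -40229/51233 = -40229*1/51233 = -5747/7319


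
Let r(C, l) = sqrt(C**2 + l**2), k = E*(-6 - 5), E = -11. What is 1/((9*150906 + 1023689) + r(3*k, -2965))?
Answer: 2381843/5673167153655 - sqrt(8922994)/5673167153655 ≈ 4.1932e-7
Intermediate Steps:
k = 121 (k = -11*(-6 - 5) = -11*(-11) = 121)
1/((9*150906 + 1023689) + r(3*k, -2965)) = 1/((9*150906 + 1023689) + sqrt((3*121)**2 + (-2965)**2)) = 1/((1358154 + 1023689) + sqrt(363**2 + 8791225)) = 1/(2381843 + sqrt(131769 + 8791225)) = 1/(2381843 + sqrt(8922994))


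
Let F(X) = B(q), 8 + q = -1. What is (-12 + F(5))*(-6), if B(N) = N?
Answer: 126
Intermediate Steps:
q = -9 (q = -8 - 1 = -9)
F(X) = -9
(-12 + F(5))*(-6) = (-12 - 9)*(-6) = -21*(-6) = 126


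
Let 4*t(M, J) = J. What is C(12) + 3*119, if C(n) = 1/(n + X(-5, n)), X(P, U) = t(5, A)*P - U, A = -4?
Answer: 1786/5 ≈ 357.20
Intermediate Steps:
t(M, J) = J/4
X(P, U) = -P - U (X(P, U) = ((1/4)*(-4))*P - U = -P - U)
C(n) = 1/5 (C(n) = 1/(n + (-1*(-5) - n)) = 1/(n + (5 - n)) = 1/5)
C(12) + 3*119 = 1/5 + 3*119 = 1/5 + 357 = 1786/5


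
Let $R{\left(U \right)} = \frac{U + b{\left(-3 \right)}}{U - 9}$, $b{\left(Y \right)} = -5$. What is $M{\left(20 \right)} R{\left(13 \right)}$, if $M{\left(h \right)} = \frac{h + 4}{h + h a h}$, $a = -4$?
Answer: $- \frac{12}{395} \approx -0.03038$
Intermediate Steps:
$M{\left(h \right)} = \frac{4 + h}{h - 4 h^{2}}$ ($M{\left(h \right)} = \frac{h + 4}{h + h \left(-4\right) h} = \frac{4 + h}{h + - 4 h h} = \frac{4 + h}{h - 4 h^{2}}$)
$R{\left(U \right)} = \frac{-5 + U}{-9 + U}$ ($R{\left(U \right)} = \frac{U - 5}{U - 9} = \frac{-5 + U}{-9 + U}$)
$M{\left(20 \right)} R{\left(13 \right)} = \frac{-4 - 20}{20 \left(-1 + 4 \cdot 20\right)} \frac{-5 + 13}{-9 + 13} = \frac{-4 - 20}{20 \left(-1 + 80\right)} \frac{1}{4} \cdot 8 = \frac{1}{20} \cdot \frac{1}{79} \left(-24\right) \frac{1}{4} \cdot 8 = \frac{1}{20} \cdot \frac{1}{79} \left(-24\right) 2 = \left(- \frac{6}{395}\right) 2 = - \frac{12}{395}$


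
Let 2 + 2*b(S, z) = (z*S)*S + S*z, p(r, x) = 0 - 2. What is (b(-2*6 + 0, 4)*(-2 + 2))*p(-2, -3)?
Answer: 0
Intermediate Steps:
p(r, x) = -2
b(S, z) = -1 + S*z/2 + z*S**2/2 (b(S, z) = -1 + ((z*S)*S + S*z)/2 = -1 + ((S*z)*S + S*z)/2 = -1 + (z*S**2 + S*z)/2 = -1 + (S*z + z*S**2)/2 = -1 + (S*z/2 + z*S**2/2) = -1 + S*z/2 + z*S**2/2)
(b(-2*6 + 0, 4)*(-2 + 2))*p(-2, -3) = ((-1 + (1/2)*(-2*6 + 0)*4 + (1/2)*4*(-2*6 + 0)**2)*(-2 + 2))*(-2) = ((-1 + (1/2)*(-12 + 0)*4 + (1/2)*4*(-12 + 0)**2)*0)*(-2) = ((-1 + (1/2)*(-12)*4 + (1/2)*4*(-12)**2)*0)*(-2) = ((-1 - 24 + (1/2)*4*144)*0)*(-2) = ((-1 - 24 + 288)*0)*(-2) = (263*0)*(-2) = 0*(-2) = 0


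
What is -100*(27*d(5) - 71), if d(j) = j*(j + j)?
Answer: -127900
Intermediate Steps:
d(j) = 2*j² (d(j) = j*(2*j) = 2*j²)
-100*(27*d(5) - 71) = -100*(27*(2*5²) - 71) = -100*(27*(2*25) - 71) = -100*(27*50 - 71) = -100*(1350 - 71) = -100*1279 = -127900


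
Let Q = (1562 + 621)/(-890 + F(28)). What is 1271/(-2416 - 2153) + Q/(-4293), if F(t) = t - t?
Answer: -1615408181/5819032710 ≈ -0.27761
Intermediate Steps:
F(t) = 0
Q = -2183/890 (Q = (1562 + 621)/(-890 + 0) = 2183/(-890) = 2183*(-1/890) = -2183/890 ≈ -2.4528)
1271/(-2416 - 2153) + Q/(-4293) = 1271/(-2416 - 2153) - 2183/890/(-4293) = 1271/(-4569) - 2183/890*(-1/4293) = 1271*(-1/4569) + 2183/3820770 = -1271/4569 + 2183/3820770 = -1615408181/5819032710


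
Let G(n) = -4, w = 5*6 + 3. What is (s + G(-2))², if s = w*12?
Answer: 153664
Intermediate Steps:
w = 33 (w = 30 + 3 = 33)
s = 396 (s = 33*12 = 396)
(s + G(-2))² = (396 - 4)² = 392² = 153664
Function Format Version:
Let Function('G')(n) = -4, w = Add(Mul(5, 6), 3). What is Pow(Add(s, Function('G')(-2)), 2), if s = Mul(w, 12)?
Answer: 153664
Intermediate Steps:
w = 33 (w = Add(30, 3) = 33)
s = 396 (s = Mul(33, 12) = 396)
Pow(Add(s, Function('G')(-2)), 2) = Pow(Add(396, -4), 2) = Pow(392, 2) = 153664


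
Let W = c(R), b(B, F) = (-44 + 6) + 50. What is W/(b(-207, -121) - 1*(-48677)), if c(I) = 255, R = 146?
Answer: 255/48689 ≈ 0.0052373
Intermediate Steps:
b(B, F) = 12 (b(B, F) = -38 + 50 = 12)
W = 255
W/(b(-207, -121) - 1*(-48677)) = 255/(12 - 1*(-48677)) = 255/(12 + 48677) = 255/48689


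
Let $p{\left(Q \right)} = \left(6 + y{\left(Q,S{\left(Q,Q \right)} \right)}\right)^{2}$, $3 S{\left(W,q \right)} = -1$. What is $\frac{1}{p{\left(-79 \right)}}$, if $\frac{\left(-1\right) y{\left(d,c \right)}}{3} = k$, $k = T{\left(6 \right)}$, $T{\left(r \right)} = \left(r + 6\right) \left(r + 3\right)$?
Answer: $\frac{1}{101124} \approx 9.8888 \cdot 10^{-6}$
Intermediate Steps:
$S{\left(W,q \right)} = - \frac{1}{3}$ ($S{\left(W,q \right)} = \frac{1}{3} \left(-1\right) = - \frac{1}{3}$)
$T{\left(r \right)} = \left(3 + r\right) \left(6 + r\right)$ ($T{\left(r \right)} = \left(6 + r\right) \left(3 + r\right) = \left(3 + r\right) \left(6 + r\right)$)
$k = 108$ ($k = 18 + 6^{2} + 9 \cdot 6 = 18 + 36 + 54 = 108$)
$y{\left(d,c \right)} = -324$ ($y{\left(d,c \right)} = \left(-3\right) 108 = -324$)
$p{\left(Q \right)} = 101124$ ($p{\left(Q \right)} = \left(6 - 324\right)^{2} = \left(-318\right)^{2} = 101124$)
$\frac{1}{p{\left(-79 \right)}} = \frac{1}{101124}$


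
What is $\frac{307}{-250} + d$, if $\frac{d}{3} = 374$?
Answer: $\frac{280193}{250} \approx 1120.8$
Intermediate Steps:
$d = 1122$ ($d = 3 \cdot 374 = 1122$)
$\frac{307}{-250} + d = \frac{307}{-250} + 1122 = 307 \left(- \frac{1}{250}\right) + 1122 = - \frac{307}{250} + 1122 = \frac{280193}{250}$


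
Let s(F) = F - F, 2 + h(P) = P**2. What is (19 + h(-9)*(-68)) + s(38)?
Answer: -5353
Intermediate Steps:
h(P) = -2 + P**2
s(F) = 0
(19 + h(-9)*(-68)) + s(38) = (19 + (-2 + (-9)**2)*(-68)) + 0 = (19 + (-2 + 81)*(-68)) + 0 = (19 + 79*(-68)) + 0 = (19 - 5372) + 0 = -5353 + 0 = -5353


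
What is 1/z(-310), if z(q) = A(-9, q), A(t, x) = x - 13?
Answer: -1/323 ≈ -0.0030960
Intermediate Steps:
A(t, x) = -13 + x
z(q) = -13 + q
1/z(-310) = 1/(-13 - 310) = 1/(-323) = -1/323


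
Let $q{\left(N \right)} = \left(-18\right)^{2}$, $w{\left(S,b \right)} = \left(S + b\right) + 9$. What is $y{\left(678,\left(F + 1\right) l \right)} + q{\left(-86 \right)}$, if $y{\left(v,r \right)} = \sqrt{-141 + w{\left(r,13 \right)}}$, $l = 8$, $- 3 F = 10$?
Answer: $324 + \frac{i \sqrt{1239}}{3} \approx 324.0 + 11.733 i$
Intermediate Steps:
$F = - \frac{10}{3}$ ($F = \left(- \frac{1}{3}\right) 10 = - \frac{10}{3} \approx -3.3333$)
$w{\left(S,b \right)} = 9 + S + b$
$y{\left(v,r \right)} = \sqrt{-119 + r}$ ($y{\left(v,r \right)} = \sqrt{-141 + \left(9 + r + 13\right)} = \sqrt{-141 + \left(22 + r\right)} = \sqrt{-119 + r}$)
$q{\left(N \right)} = 324$
$y{\left(678,\left(F + 1\right) l \right)} + q{\left(-86 \right)} = \sqrt{-119 + \left(- \frac{10}{3} + 1\right) 8} + 324 = \sqrt{-119 - \frac{56}{3}} + 324 = \sqrt{- \frac{413}{3}} + 324 = \frac{i \sqrt{1239}}{3} + 324 = 324 + \frac{i \sqrt{1239}}{3}$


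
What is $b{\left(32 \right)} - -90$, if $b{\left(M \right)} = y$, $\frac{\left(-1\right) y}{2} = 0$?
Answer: $90$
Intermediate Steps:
$y = 0$ ($y = \left(-2\right) 0 = 0$)
$b{\left(M \right)} = 0$
$b{\left(32 \right)} - -90 = 0 - -90 = 0 + 90 = 90$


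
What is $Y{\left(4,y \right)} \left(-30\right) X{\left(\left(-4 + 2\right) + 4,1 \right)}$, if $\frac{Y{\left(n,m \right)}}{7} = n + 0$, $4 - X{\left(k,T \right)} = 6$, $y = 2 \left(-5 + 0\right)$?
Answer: $1680$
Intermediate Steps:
$y = -10$ ($y = 2 \left(-5\right) = -10$)
$X{\left(k,T \right)} = -2$ ($X{\left(k,T \right)} = 4 - 6 = -2$)
$Y{\left(n,m \right)} = 7 n$ ($Y{\left(n,m \right)} = 7 \left(n + 0\right) = 7 n$)
$Y{\left(4,y \right)} \left(-30\right) X{\left(\left(-4 + 2\right) + 4,1 \right)} = 7 \cdot 4 \left(-30\right) \left(-2\right) = 28 \left(-30\right) \left(-2\right) = \left(-840\right) \left(-2\right) = 1680$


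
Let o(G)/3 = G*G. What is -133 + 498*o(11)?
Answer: 180641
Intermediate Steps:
o(G) = 3*G² (o(G) = 3*(G*G) = 3*G²)
-133 + 498*o(11) = -133 + 498*(3*11²) = -133 + 498*(3*121) = -133 + 498*363 = -133 + 180774 = 180641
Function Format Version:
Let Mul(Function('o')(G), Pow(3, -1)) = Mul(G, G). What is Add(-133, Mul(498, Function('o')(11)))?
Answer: 180641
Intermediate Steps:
Function('o')(G) = Mul(3, Pow(G, 2)) (Function('o')(G) = Mul(3, Mul(G, G)) = Mul(3, Pow(G, 2)))
Add(-133, Mul(498, Function('o')(11))) = Add(-133, Mul(498, Mul(3, Pow(11, 2)))) = Add(-133, Mul(498, Mul(3, 121))) = Add(-133, Mul(498, 363)) = Add(-133, 180774) = 180641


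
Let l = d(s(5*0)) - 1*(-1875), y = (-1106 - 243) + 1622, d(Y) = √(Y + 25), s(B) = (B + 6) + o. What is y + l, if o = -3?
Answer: 2148 + 2*√7 ≈ 2153.3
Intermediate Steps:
s(B) = 3 + B (s(B) = (B + 6) - 3 = (6 + B) - 3 = 3 + B)
d(Y) = √(25 + Y)
y = 273 (y = -1349 + 1622 = 273)
l = 1875 + 2*√7 (l = √(25 + (3 + 5*0)) - 1*(-1875) = √(25 + (3 + 0)) + 1875 = √(25 + 3) + 1875 = √28 + 1875 = 2*√7 + 1875 = 1875 + 2*√7 ≈ 1880.3)
y + l = 273 + (1875 + 2*√7) = 2148 + 2*√7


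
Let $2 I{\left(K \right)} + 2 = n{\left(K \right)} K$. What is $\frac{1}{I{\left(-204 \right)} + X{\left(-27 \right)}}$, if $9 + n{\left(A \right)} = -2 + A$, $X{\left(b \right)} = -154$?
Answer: $\frac{1}{21775} \approx 4.5924 \cdot 10^{-5}$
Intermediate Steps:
$n{\left(A \right)} = -11 + A$ ($n{\left(A \right)} = -9 + \left(-2 + A\right) = -11 + A$)
$I{\left(K \right)} = -1 + \frac{K \left(-11 + K\right)}{2}$ ($I{\left(K \right)} = -1 + \frac{\left(-11 + K\right) K}{2} = -1 + \frac{K \left(-11 + K\right)}{2}$)
$\frac{1}{I{\left(-204 \right)} + X{\left(-27 \right)}} = \frac{1}{\left(-1 + \frac{1}{2} \left(-204\right) \left(-11 - 204\right)\right) - 154} = \frac{1}{\left(-1 + \frac{1}{2} \left(-204\right) \left(-215\right)\right) - 154} = \frac{1}{\left(-1 + 21930\right) - 154} = \frac{1}{21929 - 154} = \frac{1}{21775}$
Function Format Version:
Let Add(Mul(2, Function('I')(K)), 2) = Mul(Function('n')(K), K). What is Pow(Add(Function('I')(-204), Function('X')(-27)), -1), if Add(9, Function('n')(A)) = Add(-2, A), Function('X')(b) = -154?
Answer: Rational(1, 21775) ≈ 4.5924e-5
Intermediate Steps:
Function('n')(A) = Add(-11, A) (Function('n')(A) = Add(-9, Add(-2, A)) = Add(-11, A))
Function('I')(K) = Add(-1, Mul(Rational(1, 2), K, Add(-11, K))) (Function('I')(K) = Add(-1, Mul(Rational(1, 2), Mul(Add(-11, K), K))) = Add(-1, Mul(Rational(1, 2), Mul(K, Add(-11, K)))) = Add(-1, Mul(Rational(1, 2), K, Add(-11, K))))
Pow(Add(Function('I')(-204), Function('X')(-27)), -1) = Pow(Add(Add(-1, Mul(Rational(1, 2), -204, Add(-11, -204))), -154), -1) = Pow(Add(Add(-1, Mul(Rational(1, 2), -204, -215)), -154), -1) = Pow(Add(Add(-1, 21930), -154), -1) = Pow(Add(21929, -154), -1) = Pow(21775, -1) = Rational(1, 21775)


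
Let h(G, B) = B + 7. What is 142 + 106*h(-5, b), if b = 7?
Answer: 1626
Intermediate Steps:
h(G, B) = 7 + B
142 + 106*h(-5, b) = 142 + 106*(7 + 7) = 142 + 106*14 = 142 + 1484 = 1626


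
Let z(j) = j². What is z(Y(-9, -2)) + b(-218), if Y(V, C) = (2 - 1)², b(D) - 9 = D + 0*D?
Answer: -208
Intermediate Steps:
b(D) = 9 + D (b(D) = 9 + (D + 0*D) = 9 + (D + 0) = 9 + D)
Y(V, C) = 1 (Y(V, C) = 1² = 1)
z(Y(-9, -2)) + b(-218) = 1² + (9 - 218) = 1 - 209 = -208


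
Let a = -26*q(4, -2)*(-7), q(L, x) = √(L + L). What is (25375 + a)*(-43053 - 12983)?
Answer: -1421913500 - 20397104*√2 ≈ -1.4508e+9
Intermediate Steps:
q(L, x) = √2*√L (q(L, x) = √(2*L) = √2*√L)
a = 364*√2 (a = -26*√2*√4*(-7) = -26*√2*2*(-7) = -52*√2*(-7) = 364*√2 ≈ 514.77)
(25375 + a)*(-43053 - 12983) = (25375 + 364*√2)*(-43053 - 12983) = (25375 + 364*√2)*(-56036) = -1421913500 - 20397104*√2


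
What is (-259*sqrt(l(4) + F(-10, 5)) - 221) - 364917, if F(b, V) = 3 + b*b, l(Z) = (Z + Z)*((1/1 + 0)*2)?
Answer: -365138 - 259*sqrt(119) ≈ -3.6796e+5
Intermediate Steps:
l(Z) = 4*Z (l(Z) = (2*Z)*((1 + 0)*2) = (2*Z)*(1*2) = (2*Z)*2 = 4*Z)
F(b, V) = 3 + b**2
(-259*sqrt(l(4) + F(-10, 5)) - 221) - 364917 = (-259*sqrt(4*4 + (3 + (-10)**2)) - 221) - 364917 = (-259*sqrt(16 + (3 + 100)) - 221) - 364917 = (-259*sqrt(16 + 103) - 221) - 364917 = (-259*sqrt(119) - 221) - 364917 = (-221 - 259*sqrt(119)) - 364917 = -365138 - 259*sqrt(119)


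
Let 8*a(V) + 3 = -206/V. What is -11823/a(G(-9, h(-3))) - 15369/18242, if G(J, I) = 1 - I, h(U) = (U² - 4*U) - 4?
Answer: -13804424775/1441118 ≈ -9579.0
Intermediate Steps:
h(U) = -4 + U² - 4*U
a(V) = -3/8 - 103/(4*V) (a(V) = -3/8 + (-206/V)/8 = -3/8 - 103/(4*V))
-11823/a(G(-9, h(-3))) - 15369/18242 = -11823*8*(1 - (-4 + (-3)² - 4*(-3)))/(-206 - 3*(1 - (-4 + (-3)² - 4*(-3)))) - 15369/18242 = -11823*8*(1 - (-4 + 9 + 12))/(-206 - 3*(1 - (-4 + 9 + 12))) - 15369*1/18242 = -11823*8*(1 - 1*17)/(-206 - 3*(1 - 1*17)) - 15369/18242 = -11823*8*(1 - 17)/(-206 - 3*(1 - 17)) - 15369/18242 = -11823*(-128/(-206 - 3*(-16))) - 15369/18242 = -11823*(-128/(-206 + 48)) - 15369/18242 = -11823/((⅛)*(-1/16)*(-158)) - 15369/18242 = -11823/79/64 - 15369/18242 = -11823*64/79 - 15369/18242 = -756672/79 - 15369/18242 = -13804424775/1441118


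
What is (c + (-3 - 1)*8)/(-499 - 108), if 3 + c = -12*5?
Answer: 95/607 ≈ 0.15651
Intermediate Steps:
c = -63 (c = -3 - 12*5 = -3 - 60 = -63)
(c + (-3 - 1)*8)/(-499 - 108) = (-63 + (-3 - 1)*8)/(-499 - 108) = (-63 - 4*8)/(-607) = (-63 - 32)*(-1/607) = -95*(-1/607) = 95/607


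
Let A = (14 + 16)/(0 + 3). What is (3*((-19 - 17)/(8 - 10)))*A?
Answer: 540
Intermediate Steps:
A = 10 (A = 30/3 = 30*(⅓) = 10)
(3*((-19 - 17)/(8 - 10)))*A = (3*((-19 - 17)/(8 - 10)))*10 = (3*(-36/(-2)))*10 = (3*(-36*(-½)))*10 = (3*18)*10 = 54*10 = 540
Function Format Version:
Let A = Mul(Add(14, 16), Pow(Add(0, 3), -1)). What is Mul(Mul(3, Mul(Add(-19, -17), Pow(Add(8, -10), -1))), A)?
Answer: 540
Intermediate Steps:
A = 10 (A = Mul(30, Pow(3, -1)) = Mul(30, Rational(1, 3)) = 10)
Mul(Mul(3, Mul(Add(-19, -17), Pow(Add(8, -10), -1))), A) = Mul(Mul(3, Mul(Add(-19, -17), Pow(Add(8, -10), -1))), 10) = Mul(Mul(3, Mul(-36, Pow(-2, -1))), 10) = Mul(Mul(3, Mul(-36, Rational(-1, 2))), 10) = Mul(Mul(3, 18), 10) = Mul(54, 10) = 540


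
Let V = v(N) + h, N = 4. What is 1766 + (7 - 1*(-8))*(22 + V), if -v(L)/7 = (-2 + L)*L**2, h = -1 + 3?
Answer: -1234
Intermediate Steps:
h = 2
v(L) = -7*L**2*(-2 + L) (v(L) = -7*(-2 + L)*L**2 = -7*L**2*(-2 + L))
V = -222 (V = 7*4**2*(2 - 1*4) + 2 = 7*16*(2 - 4) + 2 = 7*16*(-2) + 2 = -224 + 2 = -222)
1766 + (7 - 1*(-8))*(22 + V) = 1766 + (7 - 1*(-8))*(22 - 222) = 1766 + (7 + 8)*(-200) = 1766 + 15*(-200) = 1766 - 3000 = -1234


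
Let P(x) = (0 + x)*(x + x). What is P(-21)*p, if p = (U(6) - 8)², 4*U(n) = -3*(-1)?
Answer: 370881/8 ≈ 46360.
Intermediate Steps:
U(n) = ¾ (U(n) = (-3*(-1))/4 = (¼)*3 = ¾)
p = 841/16 (p = (¾ - 8)² = (-29/4)² = 841/16 ≈ 52.563)
P(x) = 2*x² (P(x) = x*(2*x) = 2*x²)
P(-21)*p = (2*(-21)²)*(841/16) = (2*441)*(841/16) = 882*(841/16) = 370881/8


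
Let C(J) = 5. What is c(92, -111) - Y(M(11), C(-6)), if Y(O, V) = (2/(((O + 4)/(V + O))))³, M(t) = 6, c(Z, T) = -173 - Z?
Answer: -34456/125 ≈ -275.65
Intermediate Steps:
Y(O, V) = 8*(O + V)³/(4 + O)³ (Y(O, V) = (2/(((4 + O)/(O + V))))³ = (2*((O + V)/(4 + O)))³ = (2*(O + V)/(4 + O))³ = 8*(O + V)³/(4 + O)³)
c(92, -111) - Y(M(11), C(-6)) = (-173 - 1*92) - 8*(6 + 5)³/(4 + 6)³ = (-173 - 92) - 8*11³/10³ = -265 - 8*1331/1000 = -265 - 1*1331/125 = -265 - 1331/125 = -34456/125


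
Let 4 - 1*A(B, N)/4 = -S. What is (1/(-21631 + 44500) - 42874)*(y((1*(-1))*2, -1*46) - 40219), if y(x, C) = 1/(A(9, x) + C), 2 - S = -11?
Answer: 32131490484355/18634 ≈ 1.7243e+9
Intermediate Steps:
S = 13 (S = 2 - 1*(-11) = 2 + 11 = 13)
A(B, N) = 68 (A(B, N) = 16 - (-4)*13 = 16 - 4*(-13) = 16 + 52 = 68)
y(x, C) = 1/(68 + C)
(1/(-21631 + 44500) - 42874)*(y((1*(-1))*2, -1*46) - 40219) = (1/(-21631 + 44500) - 42874)*(1/(68 - 1*46) - 40219) = (1/22869 - 42874)*(1/(68 - 46) - 40219) = (1/22869 - 42874)*(1/22 - 40219) = -980485505*(1/22 - 40219)/22869 = -980485505/22869*(-884817/22) = 32131490484355/18634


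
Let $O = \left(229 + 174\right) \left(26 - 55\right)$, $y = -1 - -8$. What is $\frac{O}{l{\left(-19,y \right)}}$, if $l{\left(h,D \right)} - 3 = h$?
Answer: $\frac{11687}{16} \approx 730.44$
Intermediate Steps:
$y = 7$ ($y = -1 + 8 = 7$)
$l{\left(h,D \right)} = 3 + h$
$O = -11687$ ($O = 403 \left(-29\right) = -11687$)
$\frac{O}{l{\left(-19,y \right)}} = - \frac{11687}{3 - 19} = - \frac{11687}{-16} = \left(-11687\right) \left(- \frac{1}{16}\right) = \frac{11687}{16}$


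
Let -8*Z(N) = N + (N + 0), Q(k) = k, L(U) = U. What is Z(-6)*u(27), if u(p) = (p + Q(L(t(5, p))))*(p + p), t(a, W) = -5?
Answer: 1782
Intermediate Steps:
Z(N) = -N/4 (Z(N) = -(N + (N + 0))/8 = -(N + N)/8 = -N/4)
u(p) = 2*p*(-5 + p) (u(p) = (p - 5)*(p + p) = (-5 + p)*(2*p) = 2*p*(-5 + p))
Z(-6)*u(27) = (-¼*(-6))*(2*27*(-5 + 27)) = 3*(2*27*22)/2 = (3/2)*1188 = 1782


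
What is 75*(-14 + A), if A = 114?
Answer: 7500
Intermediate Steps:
75*(-14 + A) = 75*(-14 + 114) = 75*100 = 7500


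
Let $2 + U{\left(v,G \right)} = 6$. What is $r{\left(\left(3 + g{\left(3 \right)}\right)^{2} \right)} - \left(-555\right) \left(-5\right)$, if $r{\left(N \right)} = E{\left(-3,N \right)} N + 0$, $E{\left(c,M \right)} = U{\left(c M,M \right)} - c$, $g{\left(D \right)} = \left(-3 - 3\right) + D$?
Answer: $-2775$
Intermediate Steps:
$U{\left(v,G \right)} = 4$ ($U{\left(v,G \right)} = -2 + 6 = 4$)
$g{\left(D \right)} = -6 + D$
$E{\left(c,M \right)} = 4 - c$
$r{\left(N \right)} = 7 N$ ($r{\left(N \right)} = \left(4 - -3\right) N + 0 = \left(4 + 3\right) N + 0 = 7 N + 0 = 7 N$)
$r{\left(\left(3 + g{\left(3 \right)}\right)^{2} \right)} - \left(-555\right) \left(-5\right) = 7 \left(3 + \left(-6 + 3\right)\right)^{2} - \left(-555\right) \left(-5\right) = 7 \left(3 - 3\right)^{2} - 2775 = 7 \cdot 0^{2} - 2775 = 7 \cdot 0 - 2775 = 0 - 2775 = -2775$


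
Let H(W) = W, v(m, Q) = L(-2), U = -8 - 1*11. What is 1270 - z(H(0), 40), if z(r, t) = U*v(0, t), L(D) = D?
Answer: 1232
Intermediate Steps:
U = -19 (U = -8 - 11 = -19)
v(m, Q) = -2
z(r, t) = 38 (z(r, t) = -19*(-2) = 38)
1270 - z(H(0), 40) = 1270 - 1*38 = 1270 - 38 = 1232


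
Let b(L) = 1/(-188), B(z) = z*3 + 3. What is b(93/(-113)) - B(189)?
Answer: -107161/188 ≈ -570.00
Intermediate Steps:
B(z) = 3 + 3*z (B(z) = 3*z + 3 = 3 + 3*z)
b(L) = -1/188
b(93/(-113)) - B(189) = -1/188 - (3 + 3*189) = -1/188 - (3 + 567) = -1/188 - 1*570 = -1/188 - 570 = -107161/188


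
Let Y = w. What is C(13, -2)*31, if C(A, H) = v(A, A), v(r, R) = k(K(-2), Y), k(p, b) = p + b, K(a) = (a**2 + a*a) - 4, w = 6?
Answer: 310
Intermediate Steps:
K(a) = -4 + 2*a**2 (K(a) = (a**2 + a**2) - 4 = 2*a**2 - 4 = -4 + 2*a**2)
Y = 6
k(p, b) = b + p
v(r, R) = 10 (v(r, R) = 6 + (-4 + 2*(-2)**2) = 6 + (-4 + 2*4) = 6 + (-4 + 8) = 6 + 4 = 10)
C(A, H) = 10
C(13, -2)*31 = 10*31 = 310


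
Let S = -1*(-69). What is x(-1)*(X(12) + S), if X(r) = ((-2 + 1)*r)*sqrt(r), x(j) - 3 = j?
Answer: 138 - 48*sqrt(3) ≈ 54.862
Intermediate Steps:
S = 69
x(j) = 3 + j
X(r) = -r**(3/2) (X(r) = (-r)*sqrt(r) = -r**(3/2))
x(-1)*(X(12) + S) = (3 - 1)*(-12**(3/2) + 69) = 2*(-24*sqrt(3) + 69) = 2*(69 - 24*sqrt(3)) = 138 - 48*sqrt(3)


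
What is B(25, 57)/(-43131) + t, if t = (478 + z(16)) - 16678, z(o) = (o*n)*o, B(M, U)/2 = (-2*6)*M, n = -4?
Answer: -247629248/14377 ≈ -17224.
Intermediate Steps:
B(M, U) = -24*M (B(M, U) = 2*((-2*6)*M) = 2*(-12*M) = -24*M)
z(o) = -4*o² (z(o) = (o*(-4))*o = (-4*o)*o = -4*o²)
t = -17224 (t = (478 - 4*16²) - 16678 = (478 - 4*256) - 16678 = (478 - 1024) - 16678 = -546 - 16678 = -17224)
B(25, 57)/(-43131) + t = -24*25/(-43131) - 17224 = -600*(-1/43131) - 17224 = 200/14377 - 17224 = -247629248/14377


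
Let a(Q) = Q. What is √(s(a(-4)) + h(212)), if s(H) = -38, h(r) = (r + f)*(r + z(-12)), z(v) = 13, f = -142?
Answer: 4*√982 ≈ 125.35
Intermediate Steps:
h(r) = (-142 + r)*(13 + r) (h(r) = (r - 142)*(r + 13) = (-142 + r)*(13 + r))
√(s(a(-4)) + h(212)) = √(-38 + (-1846 + 212² - 129*212)) = √(-38 + (-1846 + 44944 - 27348)) = √(-38 + 15750) = √15712 = 4*√982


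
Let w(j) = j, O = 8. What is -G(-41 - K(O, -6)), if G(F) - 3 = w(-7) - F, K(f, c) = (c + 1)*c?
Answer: -67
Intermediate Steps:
K(f, c) = c*(1 + c) (K(f, c) = (1 + c)*c = c*(1 + c))
G(F) = -4 - F (G(F) = 3 + (-7 - F) = -4 - F)
-G(-41 - K(O, -6)) = -(-4 - (-41 - (-6)*(1 - 6))) = -(-4 - (-41 - (-6)*(-5))) = -(-4 - (-41 - 1*30)) = -(-4 - (-41 - 30)) = -(-4 - 1*(-71)) = -(-4 + 71) = -1*67 = -67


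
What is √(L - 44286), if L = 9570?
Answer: 2*I*√8679 ≈ 186.32*I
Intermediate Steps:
√(L - 44286) = √(9570 - 44286) = √(-34716) = 2*I*√8679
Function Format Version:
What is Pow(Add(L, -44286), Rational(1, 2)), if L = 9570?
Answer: Mul(2, I, Pow(8679, Rational(1, 2))) ≈ Mul(186.32, I)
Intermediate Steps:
Pow(Add(L, -44286), Rational(1, 2)) = Pow(Add(9570, -44286), Rational(1, 2)) = Pow(-34716, Rational(1, 2)) = Mul(2, I, Pow(8679, Rational(1, 2)))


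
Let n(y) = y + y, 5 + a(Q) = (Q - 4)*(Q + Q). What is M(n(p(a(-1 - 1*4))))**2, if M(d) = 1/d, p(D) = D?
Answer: 1/28900 ≈ 3.4602e-5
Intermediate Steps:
a(Q) = -5 + 2*Q*(-4 + Q) (a(Q) = -5 + (Q - 4)*(Q + Q) = -5 + (-4 + Q)*(2*Q) = -5 + 2*Q*(-4 + Q))
n(y) = 2*y
M(d) = 1/d
M(n(p(a(-1 - 1*4))))**2 = (1/(2*(-5 - 8*(-1 - 1*4) + 2*(-1 - 1*4)**2)))**2 = (1/(2*(-5 - 8*(-1 - 4) + 2*(-1 - 4)**2)))**2 = (1/(2*(-5 - 8*(-5) + 2*(-5)**2)))**2 = (1/(2*(-5 + 40 + 2*25)))**2 = (1/(2*(-5 + 40 + 50)))**2 = (1/(2*85))**2 = (1/170)**2 = 1/28900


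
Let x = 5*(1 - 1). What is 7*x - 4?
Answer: -4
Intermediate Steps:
x = 0 (x = 5*0 = 0)
7*x - 4 = 7*0 - 4 = 0 - 4 = -4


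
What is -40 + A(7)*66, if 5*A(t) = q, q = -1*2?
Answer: -332/5 ≈ -66.400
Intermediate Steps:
q = -2
A(t) = -2/5 (A(t) = (1/5)*(-2) = -2/5)
-40 + A(7)*66 = -40 - 2/5*66 = -40 - 132/5 = -332/5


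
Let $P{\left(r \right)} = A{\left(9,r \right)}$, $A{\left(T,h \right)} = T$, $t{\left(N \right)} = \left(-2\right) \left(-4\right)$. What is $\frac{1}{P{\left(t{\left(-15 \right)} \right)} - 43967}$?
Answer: $- \frac{1}{43958} \approx -2.2749 \cdot 10^{-5}$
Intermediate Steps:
$t{\left(N \right)} = 8$
$P{\left(r \right)} = 9$
$\frac{1}{P{\left(t{\left(-15 \right)} \right)} - 43967} = \frac{1}{9 - 43967} = \frac{1}{-43958} = - \frac{1}{43958}$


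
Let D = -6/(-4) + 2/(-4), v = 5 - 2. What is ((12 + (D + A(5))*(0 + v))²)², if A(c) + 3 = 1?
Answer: 6561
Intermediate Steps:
A(c) = -2 (A(c) = -3 + 1 = -2)
v = 3
D = 1 (D = -6*(-¼) + 2*(-¼) = 3/2 - ½ = 1)
((12 + (D + A(5))*(0 + v))²)² = ((12 + (1 - 2)*(0 + 3))²)² = ((12 - 1*3)²)² = ((12 - 3)²)² = (9²)² = 81² = 6561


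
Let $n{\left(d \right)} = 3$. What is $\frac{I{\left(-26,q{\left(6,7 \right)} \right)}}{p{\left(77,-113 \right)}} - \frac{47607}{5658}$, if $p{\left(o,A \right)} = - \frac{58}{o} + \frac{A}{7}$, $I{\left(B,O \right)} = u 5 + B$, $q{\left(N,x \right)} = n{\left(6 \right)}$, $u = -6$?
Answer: $- \frac{12513137}{2453686} \approx -5.0997$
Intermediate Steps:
$q{\left(N,x \right)} = 3$
$I{\left(B,O \right)} = -30 + B$ ($I{\left(B,O \right)} = \left(-6\right) 5 + B = -30 + B$)
$p{\left(o,A \right)} = - \frac{58}{o} + \frac{A}{7}$ ($p{\left(o,A \right)} = - \frac{58}{o} + A \frac{1}{7} = - \frac{58}{o} + \frac{A}{7}$)
$\frac{I{\left(-26,q{\left(6,7 \right)} \right)}}{p{\left(77,-113 \right)}} - \frac{47607}{5658} = \frac{-30 - 26}{- \frac{58}{77} + \frac{1}{7} \left(-113\right)} - \frac{47607}{5658} = - \frac{56}{\left(-58\right) \frac{1}{77} - \frac{113}{7}} - \frac{15869}{1886} = - \frac{56}{- \frac{58}{77} - \frac{113}{7}} - \frac{15869}{1886} = - \frac{56}{- \frac{1301}{77}} - \frac{15869}{1886} = \left(-56\right) \left(- \frac{77}{1301}\right) - \frac{15869}{1886} = \frac{4312}{1301} - \frac{15869}{1886} = - \frac{12513137}{2453686}$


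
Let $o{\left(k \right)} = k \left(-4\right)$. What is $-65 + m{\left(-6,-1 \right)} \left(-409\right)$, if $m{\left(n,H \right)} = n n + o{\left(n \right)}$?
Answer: $-24605$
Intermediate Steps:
$o{\left(k \right)} = - 4 k$
$m{\left(n,H \right)} = n^{2} - 4 n$ ($m{\left(n,H \right)} = n n - 4 n = n^{2} - 4 n$)
$-65 + m{\left(-6,-1 \right)} \left(-409\right) = -65 + - 6 \left(-4 - 6\right) \left(-409\right) = -65 + \left(-6\right) \left(-10\right) \left(-409\right) = -65 + 60 \left(-409\right) = -65 - 24540 = -24605$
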